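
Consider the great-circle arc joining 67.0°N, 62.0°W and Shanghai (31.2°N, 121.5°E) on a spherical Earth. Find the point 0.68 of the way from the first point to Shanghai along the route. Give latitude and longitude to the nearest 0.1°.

≈ 57.4°N, 122.6°E

Write both endpoints as unit vectors p₁, p₂ with components (cos φ cos λ, cos φ sin λ, sin φ).
The central angle between the endpoints is δ = arccos(p₁·p₂) ≈ 1.427 rad (81.8°).
Interpolate at f = 0.68 with slerp weights a = sin((1−f)δ)/sin δ ≈ 0.446, b = sin(fδ)/sin δ ≈ 0.834.
p = a·p₁ + b·p₂ ≈ (-0.291, 0.454, 0.842); φ = arcsin(p_z) ≈ 57.35°, λ = atan2(p_y, p_x) ≈ 122.63°.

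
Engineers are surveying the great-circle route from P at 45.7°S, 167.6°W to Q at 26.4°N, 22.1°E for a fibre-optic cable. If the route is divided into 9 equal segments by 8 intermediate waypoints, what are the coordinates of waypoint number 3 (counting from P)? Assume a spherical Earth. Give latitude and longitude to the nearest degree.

Convert each endpoint to a unit vector on the sphere (x = cos φ cos λ, y = cos φ sin λ, z = sin φ).
The central angle between the endpoints is δ = arccos(p₁·p₂) ≈ 2.779 rad (159.2°).
Interpolate at f = 3/9 with slerp weights a = sin((1−f)δ)/sin δ ≈ 2.706, b = sin(fδ)/sin δ ≈ 2.252.
p = a·p₁ + b·p₂ ≈ (0.023, 0.353, -0.935); φ = arcsin(p_z) ≈ -69.29°, λ = atan2(p_y, p_x) ≈ 86.28°.

≈ 69°S, 86°E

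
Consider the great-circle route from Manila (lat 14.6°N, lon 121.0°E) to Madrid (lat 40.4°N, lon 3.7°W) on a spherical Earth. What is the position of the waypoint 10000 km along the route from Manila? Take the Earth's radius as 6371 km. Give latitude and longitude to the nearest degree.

≈ lat 48°N, lon 15°E

Write both endpoints as unit vectors p₁, p₂ with components (cos φ cos λ, cos φ sin λ, sin φ).
The central angle between the endpoints is δ = arccos(p₁·p₂) ≈ 1.830 rad (104.8°). The total great-circle distance is δ·R ≈ 1.830 × 6371 ≈ 11658 km, so the target fraction is f = 10000/11658 ≈ 0.858.
Interpolate at f ≈ 0.858 with slerp weights a = sin((1−f)δ)/sin δ ≈ 0.266, b = sin(fδ)/sin δ ≈ 1.035.
p = a·p₁ + b·p₂ ≈ (0.654, 0.170, 0.738); φ = arcsin(p_z) ≈ 47.53°, λ = atan2(p_y, p_x) ≈ 14.58°.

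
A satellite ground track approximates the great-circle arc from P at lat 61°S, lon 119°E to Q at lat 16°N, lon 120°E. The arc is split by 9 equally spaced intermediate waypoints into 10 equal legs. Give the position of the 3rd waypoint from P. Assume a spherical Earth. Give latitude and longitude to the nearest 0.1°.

Convert each endpoint to a unit vector on the sphere (x = cos φ cos λ, y = cos φ sin λ, z = sin φ).
The central angle between the endpoints is δ = arccos(p₁·p₂) ≈ 1.344 rad (77.0°).
Interpolate at f = 3/10 with slerp weights a = sin((1−f)δ)/sin δ ≈ 0.829, b = sin(fδ)/sin δ ≈ 0.403.
p = a·p₁ + b·p₂ ≈ (-0.388, 0.687, -0.614); φ = arcsin(p_z) ≈ -37.90°, λ = atan2(p_y, p_x) ≈ 119.49°.

≈ lat 37.9°S, lon 119.5°E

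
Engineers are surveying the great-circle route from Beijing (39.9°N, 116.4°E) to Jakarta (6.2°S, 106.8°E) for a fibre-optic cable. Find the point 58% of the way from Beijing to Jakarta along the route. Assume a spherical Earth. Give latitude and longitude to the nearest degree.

Write both endpoints as unit vectors p₁, p₂ with components (cos φ cos λ, cos φ sin λ, sin φ).
The central angle between the endpoints is δ = arccos(p₁·p₂) ≈ 0.819 rad (46.9°).
Interpolate at f = 0.58 with slerp weights a = sin((1−f)δ)/sin δ ≈ 0.462, b = sin(fδ)/sin δ ≈ 0.626.
p = a·p₁ + b·p₂ ≈ (-0.337, 0.913, 0.229); φ = arcsin(p_z) ≈ 13.21°, λ = atan2(p_y, p_x) ≈ 110.28°.

≈ (13°N, 110°E)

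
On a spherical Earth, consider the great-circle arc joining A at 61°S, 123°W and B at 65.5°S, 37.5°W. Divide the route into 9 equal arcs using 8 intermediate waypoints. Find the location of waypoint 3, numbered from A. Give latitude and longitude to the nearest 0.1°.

From cos δ = sin φ₁ sin φ₂ + cos φ₁ cos φ₂ cos Δλ, the central angle is δ ≈ 0.624 rad (35.7°).
Interpolate at f = 3/9 with slerp weights a = sin((1−f)δ)/sin δ ≈ 0.692, b = sin(fδ)/sin δ ≈ 0.353.
p = a·p₁ + b·p₂ ≈ (-0.066, -0.370, -0.926); φ = arcsin(p_z) ≈ -67.89°, λ = atan2(p_y, p_x) ≈ -100.15°.

≈ 67.9°S, 100.2°W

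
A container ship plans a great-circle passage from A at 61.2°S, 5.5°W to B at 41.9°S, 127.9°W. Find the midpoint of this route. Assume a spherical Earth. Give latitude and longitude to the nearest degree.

≈ 68°S, 88°W

From cos δ = sin φ₁ sin φ₂ + cos φ₁ cos φ₂ cos Δλ, the central angle is δ ≈ 1.167 rad (66.9°).
Interpolate at f = 1/2 with slerp weights a = sin((1−f)δ)/sin δ ≈ 0.599, b = sin(fδ)/sin δ ≈ 0.599.
p = a·p₁ + b·p₂ ≈ (0.013, -0.380, -0.925); φ = arcsin(p_z) ≈ -67.68°, λ = atan2(p_y, p_x) ≈ -87.98°.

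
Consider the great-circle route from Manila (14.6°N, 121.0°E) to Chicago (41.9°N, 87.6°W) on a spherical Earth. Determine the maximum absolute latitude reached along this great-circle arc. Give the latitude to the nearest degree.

≈ 67°N

The great circle lies in the plane with unit normal n̂ = (p₁ × p₂)/|p₁ × p₂|.
Here n̂_z ≈ +0.389; the vertex latitude is φ_max = arccos|n̂_z| ≈ 67.1°.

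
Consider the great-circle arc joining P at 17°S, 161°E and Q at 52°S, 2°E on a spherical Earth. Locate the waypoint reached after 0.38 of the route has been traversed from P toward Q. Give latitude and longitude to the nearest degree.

≈ 56°S, 145°E

Convert each endpoint to a unit vector on the sphere (x = cos φ cos λ, y = cos φ sin λ, z = sin φ).
The central angle between the endpoints is δ = arccos(p₁·p₂) ≈ 1.896 rad (108.6°).
Interpolate at f = 0.38 with slerp weights a = sin((1−f)δ)/sin δ ≈ 0.974, b = sin(fδ)/sin δ ≈ 0.696.
p = a·p₁ + b·p₂ ≈ (-0.452, 0.318, -0.833); φ = arcsin(p_z) ≈ -56.43°, λ = atan2(p_y, p_x) ≈ 144.87°.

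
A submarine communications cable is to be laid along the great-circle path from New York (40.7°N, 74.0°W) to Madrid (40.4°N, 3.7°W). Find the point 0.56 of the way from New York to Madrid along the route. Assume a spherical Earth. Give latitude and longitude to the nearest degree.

≈ (46°N, 34°W)

Write both endpoints as unit vectors p₁, p₂ with components (cos φ cos λ, cos φ sin λ, sin φ).
The central angle between the endpoints is δ = arccos(p₁·p₂) ≈ 0.906 rad (51.9°).
Interpolate at f = 0.56 with slerp weights a = sin((1−f)δ)/sin δ ≈ 0.493, b = sin(fδ)/sin δ ≈ 0.617.
p = a·p₁ + b·p₂ ≈ (0.572, -0.390, 0.722); φ = arcsin(p_z) ≈ 46.19°, λ = atan2(p_y, p_x) ≈ -34.26°.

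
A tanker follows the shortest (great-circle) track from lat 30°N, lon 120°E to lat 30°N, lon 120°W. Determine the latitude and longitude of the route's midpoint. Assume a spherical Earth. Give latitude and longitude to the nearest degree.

≈ lat 49°N, lon 180°E

Write both endpoints as unit vectors p₁, p₂ with components (cos φ cos λ, cos φ sin λ, sin φ).
The central angle between the endpoints is δ = arccos(p₁·p₂) ≈ 1.696 rad (97.2°).
Interpolate at f = 1/2 with slerp weights a = sin((1−f)δ)/sin δ ≈ 0.756, b = sin(fδ)/sin δ ≈ 0.756.
p = a·p₁ + b·p₂ ≈ (-0.655, 0.000, 0.756); φ = arcsin(p_z) ≈ 49.11°, λ = atan2(p_y, p_x) ≈ 180.00°.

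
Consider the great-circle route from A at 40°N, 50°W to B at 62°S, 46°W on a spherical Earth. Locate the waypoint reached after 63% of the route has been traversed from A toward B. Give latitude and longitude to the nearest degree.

The haversine formula gives a central angle δ ≈ 1.781 rad (102.1°) between the endpoints.
Interpolate at f = 0.63 with slerp weights a = sin((1−f)δ)/sin δ ≈ 0.626, b = sin(fδ)/sin δ ≈ 0.921.
p = a·p₁ + b·p₂ ≈ (0.609, -0.679, -0.411); φ = arcsin(p_z) ≈ -24.27°, λ = atan2(p_y, p_x) ≈ -48.10°.

≈ 24°S, 48°W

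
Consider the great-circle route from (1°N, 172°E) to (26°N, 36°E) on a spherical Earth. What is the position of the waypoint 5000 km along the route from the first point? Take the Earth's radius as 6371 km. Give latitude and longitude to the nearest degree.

The haversine formula gives a central angle δ ≈ 2.264 rad (129.7°) between the endpoints. The total great-circle distance is δ·R ≈ 2.264 × 6371 ≈ 14422 km, so the target fraction is f = 5000/14422 ≈ 0.347.
Interpolate at f ≈ 0.347 with slerp weights a = sin((1−f)δ)/sin δ ≈ 1.294, b = sin(fδ)/sin δ ≈ 0.919.
p = a·p₁ + b·p₂ ≈ (-0.614, 0.665, 0.425); φ = arcsin(p_z) ≈ 25.17°, λ = atan2(p_y, p_x) ≈ 132.68°.

≈ (25°N, 133°E)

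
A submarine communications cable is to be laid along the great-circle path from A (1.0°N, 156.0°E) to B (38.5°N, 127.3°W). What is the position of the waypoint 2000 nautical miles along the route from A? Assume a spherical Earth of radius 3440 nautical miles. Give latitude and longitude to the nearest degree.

≈ (21°N, 177°W)

Convert each endpoint to a unit vector on the sphere (x = cos φ cos λ, y = cos φ sin λ, z = sin φ).
The central angle between the endpoints is δ = arccos(p₁·p₂) ≈ 1.379 rad (79.0°). The total great-circle distance is δ·R ≈ 1.379 × 3440 ≈ 4743 nmi, so the target fraction is f = 2000/4743 ≈ 0.422.
Interpolate at f ≈ 0.422 with slerp weights a = sin((1−f)δ)/sin δ ≈ 0.729, b = sin(fδ)/sin δ ≈ 0.559.
p = a·p₁ + b·p₂ ≈ (-0.931, -0.052, 0.361); φ = arcsin(p_z) ≈ 21.16°, λ = atan2(p_y, p_x) ≈ -176.81°.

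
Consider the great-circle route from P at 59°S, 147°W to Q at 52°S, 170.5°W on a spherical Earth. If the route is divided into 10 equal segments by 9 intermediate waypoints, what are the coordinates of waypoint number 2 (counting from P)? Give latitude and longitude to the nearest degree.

Convert each endpoint to a unit vector on the sphere (x = cos φ cos λ, y = cos φ sin λ, z = sin φ).
The central angle between the endpoints is δ = arccos(p₁·p₂) ≈ 0.261 rad (14.9°).
Interpolate at f = 2/10 with slerp weights a = sin((1−f)δ)/sin δ ≈ 0.803, b = sin(fδ)/sin δ ≈ 0.202.
p = a·p₁ + b·p₂ ≈ (-0.470, -0.246, -0.848); φ = arcsin(p_z) ≈ -57.98°, λ = atan2(p_y, p_x) ≈ -152.37°.

≈ 58°S, 152°W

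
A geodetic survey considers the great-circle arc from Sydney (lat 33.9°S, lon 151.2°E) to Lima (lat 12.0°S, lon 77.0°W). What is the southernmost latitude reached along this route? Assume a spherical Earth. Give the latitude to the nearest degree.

≈ 48°S

The great circle lies in the plane with unit normal n̂ = (p₁ × p₂)/|p₁ × p₂|.
Here n̂_z ≈ +0.669; the vertex latitude is φ_max = arccos|n̂_z| ≈ 48.0°.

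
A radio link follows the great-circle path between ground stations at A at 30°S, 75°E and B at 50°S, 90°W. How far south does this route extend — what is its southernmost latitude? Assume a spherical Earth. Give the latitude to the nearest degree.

The great circle lies in the plane with unit normal n̂ = (p₁ × p₂)/|p₁ × p₂|.
Here n̂_z ≈ -0.146; the vertex latitude is φ_max = arccos|n̂_z| ≈ 81.6°.
Check via Clairaut: cos φ_max = |cos φ₁| · sin C = cos(30.0°)·sin(170.3°) ≈ 0.146, again giving ≈ 81.6°.

≈ 82°S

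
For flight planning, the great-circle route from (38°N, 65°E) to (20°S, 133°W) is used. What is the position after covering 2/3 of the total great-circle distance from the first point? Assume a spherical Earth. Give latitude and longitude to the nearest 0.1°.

Convert each endpoint to a unit vector on the sphere (x = cos φ cos λ, y = cos φ sin λ, z = sin φ).
The central angle between the endpoints is δ = arccos(p₁·p₂) ≈ 2.726 rad (156.2°).
Interpolate at f = 2/3 with slerp weights a = sin((1−f)δ)/sin δ ≈ 1.953, b = sin(fδ)/sin δ ≈ 2.401.
p = a·p₁ + b·p₂ ≈ (-0.889, -0.256, 0.381); φ = arcsin(p_z) ≈ 22.39°, λ = atan2(p_y, p_x) ≈ -163.95°.

≈ (22.4°N, 163.9°W)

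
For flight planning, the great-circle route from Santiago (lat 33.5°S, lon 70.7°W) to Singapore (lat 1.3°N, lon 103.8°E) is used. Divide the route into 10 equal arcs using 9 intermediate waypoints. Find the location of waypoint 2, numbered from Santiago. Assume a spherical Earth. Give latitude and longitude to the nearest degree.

≈ lat 62°S, lon 60°W

From cos δ = sin φ₁ sin φ₂ + cos φ₁ cos φ₂ cos Δλ, the central angle is δ ≈ 2.572 rad (147.4°).
Interpolate at f = 2/10 with slerp weights a = sin((1−f)δ)/sin δ ≈ 1.640, b = sin(fδ)/sin δ ≈ 0.913.
p = a·p₁ + b·p₂ ≈ (0.234, -0.404, -0.884); φ = arcsin(p_z) ≈ -62.16°, λ = atan2(p_y, p_x) ≈ -59.90°.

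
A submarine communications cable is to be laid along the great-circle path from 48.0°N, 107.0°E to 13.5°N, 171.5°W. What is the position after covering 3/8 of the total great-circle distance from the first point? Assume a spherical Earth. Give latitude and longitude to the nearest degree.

Write both endpoints as unit vectors p₁, p₂ with components (cos φ cos λ, cos φ sin λ, sin φ).
The central angle between the endpoints is δ = arccos(p₁·p₂) ≈ 1.298 rad (74.4°).
Interpolate at f = 3/8 with slerp weights a = sin((1−f)δ)/sin δ ≈ 0.753, b = sin(fδ)/sin δ ≈ 0.486.
p = a·p₁ + b·p₂ ≈ (-0.614, 0.412, 0.673); φ = arcsin(p_z) ≈ 42.29°, λ = atan2(p_y, p_x) ≈ 146.15°.

≈ 42°N, 146°E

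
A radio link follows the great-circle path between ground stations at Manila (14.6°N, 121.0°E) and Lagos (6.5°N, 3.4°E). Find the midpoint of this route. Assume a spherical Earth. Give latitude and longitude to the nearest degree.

The haversine formula gives a central angle δ ≈ 2.001 rad (114.6°) between the endpoints.
Interpolate at f = 1/2 with slerp weights a = sin((1−f)δ)/sin δ ≈ 0.926, b = sin(fδ)/sin δ ≈ 0.926.
p = a·p₁ + b·p₂ ≈ (0.457, 0.823, 0.338); φ = arcsin(p_z) ≈ 19.77°, λ = atan2(p_y, p_x) ≈ 60.95°.

≈ 20°N, 61°E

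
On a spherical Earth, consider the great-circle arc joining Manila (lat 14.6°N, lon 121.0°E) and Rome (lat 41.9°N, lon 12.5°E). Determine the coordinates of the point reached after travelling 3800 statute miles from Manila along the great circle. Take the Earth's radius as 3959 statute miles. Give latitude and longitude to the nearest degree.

Write both endpoints as unit vectors p₁, p₂ with components (cos φ cos λ, cos φ sin λ, sin φ).
The central angle between the endpoints is δ = arccos(p₁·p₂) ≈ 1.631 rad (93.5°). The total great-circle distance is δ·R ≈ 1.631 × 3959 ≈ 6457 mi, so the target fraction is f = 3800/6457 ≈ 0.588.
Interpolate at f ≈ 0.588 with slerp weights a = sin((1−f)δ)/sin δ ≈ 0.623, b = sin(fδ)/sin δ ≈ 0.821.
p = a·p₁ + b·p₂ ≈ (0.286, 0.649, 0.705); φ = arcsin(p_z) ≈ 44.84°, λ = atan2(p_y, p_x) ≈ 66.24°.

≈ lat 45°N, lon 66°E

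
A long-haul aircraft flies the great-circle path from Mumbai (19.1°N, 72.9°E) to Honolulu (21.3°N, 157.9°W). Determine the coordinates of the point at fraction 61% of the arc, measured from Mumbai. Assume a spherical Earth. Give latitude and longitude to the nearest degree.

The haversine formula gives a central angle δ ≈ 2.024 rad (115.9°) between the endpoints.
Interpolate at f = 0.61 with slerp weights a = sin((1−f)δ)/sin δ ≈ 0.789, b = sin(fδ)/sin δ ≈ 1.050.
p = a·p₁ + b·p₂ ≈ (-0.687, 0.345, 0.640); φ = arcsin(p_z) ≈ 39.77°, λ = atan2(p_y, p_x) ≈ 153.33°.

≈ (40°N, 153°E)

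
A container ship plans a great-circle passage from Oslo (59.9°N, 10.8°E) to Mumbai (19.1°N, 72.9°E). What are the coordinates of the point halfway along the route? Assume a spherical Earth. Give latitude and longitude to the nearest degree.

The haversine formula gives a central angle δ ≈ 1.042 rad (59.7°) between the endpoints.
Interpolate at f = 1/2 with slerp weights a = sin((1−f)δ)/sin δ ≈ 0.576, b = sin(fδ)/sin δ ≈ 0.576.
p = a·p₁ + b·p₂ ≈ (0.444, 0.575, 0.687); φ = arcsin(p_z) ≈ 43.42°, λ = atan2(p_y, p_x) ≈ 52.31°.

≈ (43°N, 52°E)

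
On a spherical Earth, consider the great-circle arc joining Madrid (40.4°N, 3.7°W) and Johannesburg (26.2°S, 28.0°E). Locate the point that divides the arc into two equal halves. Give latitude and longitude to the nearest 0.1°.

The haversine formula gives a central angle δ ≈ 1.271 rad (72.8°) between the endpoints.
Interpolate at f = 1/2 with slerp weights a = sin((1−f)δ)/sin δ ≈ 0.621, b = sin(fδ)/sin δ ≈ 0.621.
p = a·p₁ + b·p₂ ≈ (0.964, 0.231, 0.128); φ = arcsin(p_z) ≈ 7.38°, λ = atan2(p_y, p_x) ≈ 13.48°.

≈ (7.4°N, 13.5°E)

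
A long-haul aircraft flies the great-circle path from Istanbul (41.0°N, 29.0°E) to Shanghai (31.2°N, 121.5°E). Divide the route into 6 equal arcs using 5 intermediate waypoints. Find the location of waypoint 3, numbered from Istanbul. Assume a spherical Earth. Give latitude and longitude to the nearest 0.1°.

≈ (46.5°N, 79.0°E)

The haversine formula gives a central angle δ ≈ 1.254 rad (71.8°) between the endpoints.
Interpolate at f = 3/6 with slerp weights a = sin((1−f)δ)/sin δ ≈ 0.617, b = sin(fδ)/sin δ ≈ 0.617.
p = a·p₁ + b·p₂ ≈ (0.132, 0.676, 0.725); φ = arcsin(p_z) ≈ 46.46°, λ = atan2(p_y, p_x) ≈ 78.99°.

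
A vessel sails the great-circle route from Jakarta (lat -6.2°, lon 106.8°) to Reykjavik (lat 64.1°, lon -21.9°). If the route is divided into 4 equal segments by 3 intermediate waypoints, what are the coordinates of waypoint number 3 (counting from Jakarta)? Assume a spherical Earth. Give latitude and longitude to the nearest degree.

Convert each endpoint to a unit vector on the sphere (x = cos φ cos λ, y = cos φ sin λ, z = sin φ).
The central angle between the endpoints is δ = arccos(p₁·p₂) ≈ 1.948 rad (111.6°).
Interpolate at f = 3/4 with slerp weights a = sin((1−f)δ)/sin δ ≈ 0.504, b = sin(fδ)/sin δ ≈ 1.069.
p = a·p₁ + b·p₂ ≈ (0.289, 0.305, 0.908); φ = arcsin(p_z) ≈ 65.17°, λ = atan2(p_y, p_x) ≈ 46.57°.

≈ lat 65°, lon 47°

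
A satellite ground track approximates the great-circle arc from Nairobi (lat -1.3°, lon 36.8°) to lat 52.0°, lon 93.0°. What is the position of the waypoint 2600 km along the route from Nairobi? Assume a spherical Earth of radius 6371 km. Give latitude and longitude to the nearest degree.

Write both endpoints as unit vectors p₁, p₂ with components (cos φ cos λ, cos φ sin λ, sin φ).
The central angle between the endpoints is δ = arccos(p₁·p₂) ≈ 1.240 rad (71.1°). The total great-circle distance is δ·R ≈ 1.240 × 6371 ≈ 7902 km, so the target fraction is f = 2600/7902 ≈ 0.329.
Interpolate at f ≈ 0.329 with slerp weights a = sin((1−f)δ)/sin δ ≈ 0.782, b = sin(fδ)/sin δ ≈ 0.420.
p = a·p₁ + b·p₂ ≈ (0.612, 0.726, 0.313); φ = arcsin(p_z) ≈ 18.23°, λ = atan2(p_y, p_x) ≈ 49.86°.

≈ lat 18°, lon 50°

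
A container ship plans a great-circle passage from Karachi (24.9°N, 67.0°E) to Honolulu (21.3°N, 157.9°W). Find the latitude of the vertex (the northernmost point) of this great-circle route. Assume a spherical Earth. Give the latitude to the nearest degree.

≈ 48°N

The great circle lies in the plane with unit normal n̂ = (p₁ × p₂)/|p₁ × p₂|.
Here n̂_z ≈ +0.666; the vertex latitude is φ_max = arccos|n̂_z| ≈ 48.2°.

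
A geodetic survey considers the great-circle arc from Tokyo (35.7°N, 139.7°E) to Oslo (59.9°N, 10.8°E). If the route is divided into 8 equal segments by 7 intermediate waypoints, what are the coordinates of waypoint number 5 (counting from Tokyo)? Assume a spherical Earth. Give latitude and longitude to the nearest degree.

≈ 70°N, 78°E

Write both endpoints as unit vectors p₁, p₂ with components (cos φ cos λ, cos φ sin λ, sin φ).
The central angle between the endpoints is δ = arccos(p₁·p₂) ≈ 1.319 rad (75.6°).
Interpolate at f = 5/8 with slerp weights a = sin((1−f)δ)/sin δ ≈ 0.490, b = sin(fδ)/sin δ ≈ 0.758.
p = a·p₁ + b·p₂ ≈ (0.070, 0.329, 0.942); φ = arcsin(p_z) ≈ 70.36°, λ = atan2(p_y, p_x) ≈ 78.00°.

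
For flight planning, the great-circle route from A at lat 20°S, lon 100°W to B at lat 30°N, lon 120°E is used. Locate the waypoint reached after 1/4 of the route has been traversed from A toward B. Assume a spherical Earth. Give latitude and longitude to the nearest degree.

≈ lat 3°S, lon 132°W

Write both endpoints as unit vectors p₁, p₂ with components (cos φ cos λ, cos φ sin λ, sin φ).
The central angle between the endpoints is δ = arccos(p₁·p₂) ≈ 2.489 rad (142.6°).
Interpolate at f = 1/4 with slerp weights a = sin((1−f)δ)/sin δ ≈ 1.575, b = sin(fδ)/sin δ ≈ 0.960.
p = a·p₁ + b·p₂ ≈ (-0.673, -0.738, -0.059); φ = arcsin(p_z) ≈ -3.37°, λ = atan2(p_y, p_x) ≈ -132.35°.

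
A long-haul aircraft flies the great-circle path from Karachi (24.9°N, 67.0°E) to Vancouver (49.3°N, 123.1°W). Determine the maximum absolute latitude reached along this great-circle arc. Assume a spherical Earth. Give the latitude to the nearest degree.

≈ 84°N

The great circle lies in the plane with unit normal n̂ = (p₁ × p₂)/|p₁ × p₂|.
Here n̂_z ≈ +0.108; the vertex latitude is φ_max = arccos|n̂_z| ≈ 83.8°.
Check via Clairaut: cos φ_max = |cos φ₁| · sin C = cos(24.9°)·sin(6.8°) ≈ 0.108, again giving ≈ 83.8°.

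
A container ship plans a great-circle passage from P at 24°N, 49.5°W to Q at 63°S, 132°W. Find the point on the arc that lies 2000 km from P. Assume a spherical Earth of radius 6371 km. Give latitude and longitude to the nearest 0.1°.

≈ 8.0°N, 58.0°W

The haversine formula gives a central angle δ ≈ 1.884 rad (108.0°) between the endpoints. The total great-circle distance is δ·R ≈ 1.884 × 6371 ≈ 12004 km, so the target fraction is f = 2000/12004 ≈ 0.167.
Interpolate at f ≈ 0.167 with slerp weights a = sin((1−f)δ)/sin δ ≈ 1.051, b = sin(fδ)/sin δ ≈ 0.325.
p = a·p₁ + b·p₂ ≈ (0.525, -0.840, 0.138); φ = arcsin(p_z) ≈ 7.95°, λ = atan2(p_y, p_x) ≈ -57.98°.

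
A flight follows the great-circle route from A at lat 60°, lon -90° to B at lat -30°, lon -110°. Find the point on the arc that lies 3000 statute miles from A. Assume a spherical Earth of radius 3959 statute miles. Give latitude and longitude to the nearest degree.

≈ lat 18°, lon -102°

Convert each endpoint to a unit vector on the sphere (x = cos φ cos λ, y = cos φ sin λ, z = sin φ).
The central angle between the endpoints is δ = arccos(p₁·p₂) ≈ 1.597 rad (91.5°). The total great-circle distance is δ·R ≈ 1.597 × 3959 ≈ 6322 mi, so the target fraction is f = 3000/6322 ≈ 0.475.
Interpolate at f ≈ 0.475 with slerp weights a = sin((1−f)δ)/sin δ ≈ 0.744, b = sin(fδ)/sin δ ≈ 0.688.
p = a·p₁ + b·p₂ ≈ (-0.204, -0.932, 0.301); φ = arcsin(p_z) ≈ 17.51°, λ = atan2(p_y, p_x) ≈ -102.33°.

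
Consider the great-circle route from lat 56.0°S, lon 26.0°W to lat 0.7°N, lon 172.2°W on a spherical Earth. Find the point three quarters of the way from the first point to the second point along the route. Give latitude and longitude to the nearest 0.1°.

Convert each endpoint to a unit vector on the sphere (x = cos φ cos λ, y = cos φ sin λ, z = sin φ).
The central angle between the endpoints is δ = arccos(p₁·p₂) ≈ 2.066 rad (118.3°).
Interpolate at f = 3/4 with slerp weights a = sin((1−f)δ)/sin δ ≈ 0.561, b = sin(fδ)/sin δ ≈ 1.136.
p = a·p₁ + b·p₂ ≈ (-0.843, -0.292, -0.451); φ = arcsin(p_z) ≈ -26.82°, λ = atan2(p_y, p_x) ≈ -160.92°.

≈ lat 26.8°S, lon 160.9°W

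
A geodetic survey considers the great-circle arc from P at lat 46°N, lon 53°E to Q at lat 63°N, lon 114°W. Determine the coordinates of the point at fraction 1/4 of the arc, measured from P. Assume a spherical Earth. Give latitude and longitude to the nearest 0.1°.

≈ lat 63.5°N, lon 48.8°E

Convert each endpoint to a unit vector on the sphere (x = cos φ cos λ, y = cos φ sin λ, z = sin φ).
The central angle between the endpoints is δ = arccos(p₁·p₂) ≈ 1.231 rad (70.5°).
Interpolate at f = 1/4 with slerp weights a = sin((1−f)δ)/sin δ ≈ 0.846, b = sin(fδ)/sin δ ≈ 0.321.
p = a·p₁ + b·p₂ ≈ (0.294, 0.336, 0.895); φ = arcsin(p_z) ≈ 63.47°, λ = atan2(p_y, p_x) ≈ 48.79°.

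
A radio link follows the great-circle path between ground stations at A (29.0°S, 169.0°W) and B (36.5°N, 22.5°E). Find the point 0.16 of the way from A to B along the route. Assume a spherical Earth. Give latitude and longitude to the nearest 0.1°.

≈ (10.0°S, 170.7°E)

Convert each endpoint to a unit vector on the sphere (x = cos φ cos λ, y = cos φ sin λ, z = sin φ).
The central angle between the endpoints is δ = arccos(p₁·p₂) ≈ 2.928 rad (167.8°).
Interpolate at f = 0.16 with slerp weights a = sin((1−f)δ)/sin δ ≈ 2.977, b = sin(fδ)/sin δ ≈ 2.133.
p = a·p₁ + b·p₂ ≈ (-0.972, 0.159, -0.174); φ = arcsin(p_z) ≈ -10.05°, λ = atan2(p_y, p_x) ≈ 170.69°.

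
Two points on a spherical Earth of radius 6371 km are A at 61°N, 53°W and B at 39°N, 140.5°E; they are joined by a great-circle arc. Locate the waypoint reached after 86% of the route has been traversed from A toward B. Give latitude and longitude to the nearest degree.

From cos δ = sin φ₁ sin φ₂ + cos φ₁ cos φ₂ cos Δλ, the central angle is δ ≈ 1.386 rad (79.4°).
Interpolate at f = 0.86 with slerp weights a = sin((1−f)δ)/sin δ ≈ 0.196, b = sin(fδ)/sin δ ≈ 0.945.
p = a·p₁ + b·p₂ ≈ (-0.510, 0.391, 0.766); φ = arcsin(p_z) ≈ 50.03°, λ = atan2(p_y, p_x) ≈ 142.48°.

≈ 50°N, 142°E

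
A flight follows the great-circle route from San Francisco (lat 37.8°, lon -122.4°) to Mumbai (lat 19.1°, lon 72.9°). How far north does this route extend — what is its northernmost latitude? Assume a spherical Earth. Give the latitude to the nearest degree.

≈ 77°

The great circle lies in the plane with unit normal n̂ = (p₁ × p₂)/|p₁ × p₂|.
Here n̂_z ≈ -0.231; the vertex latitude is φ_max = arccos|n̂_z| ≈ 76.7°.
Check via Clairaut: cos φ_max = |cos φ₁| · sin C = cos(37.8°)·sin(17.0°) ≈ 0.231, again giving ≈ 76.7°.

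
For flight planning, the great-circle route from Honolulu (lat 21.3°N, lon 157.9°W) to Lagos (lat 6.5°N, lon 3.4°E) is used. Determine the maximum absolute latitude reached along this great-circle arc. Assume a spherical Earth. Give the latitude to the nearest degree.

The great circle lies in the plane with unit normal n̂ = (p₁ × p₂)/|p₁ × p₂|.
Here n̂_z ≈ +0.540; the vertex latitude is φ_max = arccos|n̂_z| ≈ 57.3°.

≈ 57°N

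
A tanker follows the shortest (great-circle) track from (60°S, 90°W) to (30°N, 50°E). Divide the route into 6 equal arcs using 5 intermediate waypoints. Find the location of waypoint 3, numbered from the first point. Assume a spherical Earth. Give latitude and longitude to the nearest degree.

Write both endpoints as unit vectors p₁, p₂ with components (cos φ cos λ, cos φ sin λ, sin φ).
The central angle between the endpoints is δ = arccos(p₁·p₂) ≈ 2.441 rad (139.9°).
Interpolate at f = 3/6 with slerp weights a = sin((1−f)δ)/sin δ ≈ 1.458, b = sin(fδ)/sin δ ≈ 1.458.
p = a·p₁ + b·p₂ ≈ (0.812, 0.238, -0.534); φ = arcsin(p_z) ≈ -32.25°, λ = atan2(p_y, p_x) ≈ 16.36°.

≈ (32°S, 16°E)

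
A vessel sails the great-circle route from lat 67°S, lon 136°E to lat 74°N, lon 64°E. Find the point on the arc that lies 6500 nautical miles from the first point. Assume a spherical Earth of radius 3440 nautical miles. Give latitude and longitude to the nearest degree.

Convert each endpoint to a unit vector on the sphere (x = cos φ cos λ, y = cos φ sin λ, z = sin φ).
The central angle between the endpoints is δ = arccos(p₁·p₂) ≈ 2.590 rad (148.4°). The total great-circle distance is δ·R ≈ 2.590 × 3440 ≈ 8909 nmi, so the target fraction is f = 6500/8909 ≈ 0.730.
Interpolate at f ≈ 0.730 with slerp weights a = sin((1−f)δ)/sin δ ≈ 1.229, b = sin(fδ)/sin δ ≈ 1.811.
p = a·p₁ + b·p₂ ≈ (-0.127, 0.782, 0.610); φ = arcsin(p_z) ≈ 37.57°, λ = atan2(p_y, p_x) ≈ 99.19°.

≈ lat 38°N, lon 99°E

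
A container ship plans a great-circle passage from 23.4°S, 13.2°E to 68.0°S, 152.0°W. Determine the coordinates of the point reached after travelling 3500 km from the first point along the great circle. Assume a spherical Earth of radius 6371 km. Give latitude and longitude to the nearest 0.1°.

≈ 54.7°S, 8.2°E

Write both endpoints as unit vectors p₁, p₂ with components (cos φ cos λ, cos φ sin λ, sin φ).
The central angle between the endpoints is δ = arccos(p₁·p₂) ≈ 1.535 rad (87.9°). The total great-circle distance is δ·R ≈ 1.535 × 6371 ≈ 9779 km, so the target fraction is f = 3500/9779 ≈ 0.358.
Interpolate at f ≈ 0.358 with slerp weights a = sin((1−f)δ)/sin δ ≈ 0.834, b = sin(fδ)/sin δ ≈ 0.522.
p = a·p₁ + b·p₂ ≈ (0.572, 0.083, -0.816); φ = arcsin(p_z) ≈ -54.66°, λ = atan2(p_y, p_x) ≈ 8.24°.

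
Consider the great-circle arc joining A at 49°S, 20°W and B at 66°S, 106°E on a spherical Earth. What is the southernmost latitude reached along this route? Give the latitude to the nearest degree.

The great circle lies in the plane with unit normal n̂ = (p₁ × p₂)/|p₁ × p₂|.
Here n̂_z ≈ +0.255; the vertex latitude is φ_max = arccos|n̂_z| ≈ 75.2°.
Check via Clairaut: cos φ_max = |cos φ₁| · sin C = cos(49.0°)·sin(157.1°) ≈ 0.255, again giving ≈ 75.2°.

≈ 75°S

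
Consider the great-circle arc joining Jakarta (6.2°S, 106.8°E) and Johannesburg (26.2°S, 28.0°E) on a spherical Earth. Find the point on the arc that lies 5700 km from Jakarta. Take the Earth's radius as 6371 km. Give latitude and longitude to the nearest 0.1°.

Convert each endpoint to a unit vector on the sphere (x = cos φ cos λ, y = cos φ sin λ, z = sin φ).
The central angle between the endpoints is δ = arccos(p₁·p₂) ≈ 1.348 rad (77.2°). The total great-circle distance is δ·R ≈ 1.348 × 6371 ≈ 8588 km, so the target fraction is f = 5700/8588 ≈ 0.664.
Interpolate at f ≈ 0.664 with slerp weights a = sin((1−f)δ)/sin δ ≈ 0.449, b = sin(fδ)/sin δ ≈ 0.800.
p = a·p₁ + b·p₂ ≈ (0.505, 0.764, -0.402); φ = arcsin(p_z) ≈ -23.68°, λ = atan2(p_y, p_x) ≈ 56.57°.

≈ 23.7°S, 56.6°E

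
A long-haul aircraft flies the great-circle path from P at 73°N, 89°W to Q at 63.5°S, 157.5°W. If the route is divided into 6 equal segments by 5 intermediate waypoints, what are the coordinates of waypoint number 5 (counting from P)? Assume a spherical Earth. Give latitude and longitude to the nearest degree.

≈ 41°S, 143°W

From cos δ = sin φ₁ sin φ₂ + cos φ₁ cos φ₂ cos Δλ, the central angle is δ ≈ 2.512 rad (143.9°).
Interpolate at f = 5/6 with slerp weights a = sin((1−f)δ)/sin δ ≈ 0.690, b = sin(fδ)/sin δ ≈ 1.471.
p = a·p₁ + b·p₂ ≈ (-0.603, -0.453, -0.657); φ = arcsin(p_z) ≈ -41.06°, λ = atan2(p_y, p_x) ≈ -143.09°.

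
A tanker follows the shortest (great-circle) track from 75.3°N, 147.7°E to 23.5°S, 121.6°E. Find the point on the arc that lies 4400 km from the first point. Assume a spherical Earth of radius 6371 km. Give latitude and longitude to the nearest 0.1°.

≈ 36.7°N, 128.7°E

Write both endpoints as unit vectors p₁, p₂ with components (cos φ cos λ, cos φ sin λ, sin φ).
The central angle between the endpoints is δ = arccos(p₁·p₂) ≈ 1.748 rad (100.2°). The total great-circle distance is δ·R ≈ 1.748 × 6371 ≈ 11139 km, so the target fraction is f = 4400/11139 ≈ 0.395.
Interpolate at f ≈ 0.395 with slerp weights a = sin((1−f)δ)/sin δ ≈ 0.885, b = sin(fδ)/sin δ ≈ 0.647.
p = a·p₁ + b·p₂ ≈ (-0.501, 0.626, 0.598); φ = arcsin(p_z) ≈ 36.74°, λ = atan2(p_y, p_x) ≈ 128.68°.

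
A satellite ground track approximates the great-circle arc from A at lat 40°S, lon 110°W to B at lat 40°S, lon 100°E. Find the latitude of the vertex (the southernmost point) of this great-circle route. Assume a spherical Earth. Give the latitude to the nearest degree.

The great circle lies in the plane with unit normal n̂ = (p₁ × p₂)/|p₁ × p₂|.
Here n̂_z ≈ -0.295; the vertex latitude is φ_max = arccos|n̂_z| ≈ 72.9°.

≈ 73°S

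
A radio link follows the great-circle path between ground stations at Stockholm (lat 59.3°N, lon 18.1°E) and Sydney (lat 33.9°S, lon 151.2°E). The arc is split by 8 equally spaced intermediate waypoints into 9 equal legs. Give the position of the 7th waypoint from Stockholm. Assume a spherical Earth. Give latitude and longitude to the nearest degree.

≈ lat 7°S, lon 133°E

Write both endpoints as unit vectors p₁, p₂ with components (cos φ cos λ, cos φ sin λ, sin φ).
The central angle between the endpoints is δ = arccos(p₁·p₂) ≈ 2.448 rad (140.3°).
Interpolate at f = 7/9 with slerp weights a = sin((1−f)δ)/sin δ ≈ 0.810, b = sin(fδ)/sin δ ≈ 1.479.
p = a·p₁ + b·p₂ ≈ (-0.682, 0.720, -0.128); φ = arcsin(p_z) ≈ -7.37°, λ = atan2(p_y, p_x) ≈ 133.48°.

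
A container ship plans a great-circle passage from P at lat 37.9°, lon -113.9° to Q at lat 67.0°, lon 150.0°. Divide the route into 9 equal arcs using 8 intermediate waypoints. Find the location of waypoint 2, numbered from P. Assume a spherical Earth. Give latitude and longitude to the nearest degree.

≈ lat 49°, lon -123°

Write both endpoints as unit vectors p₁, p₂ with components (cos φ cos λ, cos φ sin λ, sin φ).
The central angle between the endpoints is δ = arccos(p₁·p₂) ≈ 1.009 rad (57.8°).
Interpolate at f = 2/9 with slerp weights a = sin((1−f)δ)/sin δ ≈ 0.835, b = sin(fδ)/sin δ ≈ 0.263.
p = a·p₁ + b·p₂ ≈ (-0.356, -0.551, 0.755); φ = arcsin(p_z) ≈ 49.01°, λ = atan2(p_y, p_x) ≈ -122.85°.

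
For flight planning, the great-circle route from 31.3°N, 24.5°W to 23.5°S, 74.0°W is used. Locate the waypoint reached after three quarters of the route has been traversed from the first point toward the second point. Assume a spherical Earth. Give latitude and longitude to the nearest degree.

≈ 10°S, 62°W

Convert each endpoint to a unit vector on the sphere (x = cos φ cos λ, y = cos φ sin λ, z = sin φ).
The central angle between the endpoints is δ = arccos(p₁·p₂) ≈ 1.264 rad (72.4°).
Interpolate at f = 3/4 with slerp weights a = sin((1−f)δ)/sin δ ≈ 0.326, b = sin(fδ)/sin δ ≈ 0.852.
p = a·p₁ + b·p₂ ≈ (0.469, -0.867, -0.170); φ = arcsin(p_z) ≈ -9.81°, λ = atan2(p_y, p_x) ≈ -61.59°.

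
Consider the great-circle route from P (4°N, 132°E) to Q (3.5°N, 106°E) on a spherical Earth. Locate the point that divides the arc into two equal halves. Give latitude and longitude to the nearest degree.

≈ (4°N, 119°E)

The haversine formula gives a central angle δ ≈ 0.453 rad (25.9°) between the endpoints.
Interpolate at f = 1/2 with slerp weights a = sin((1−f)δ)/sin δ ≈ 0.513, b = sin(fδ)/sin δ ≈ 0.513.
p = a·p₁ + b·p₂ ≈ (-0.484, 0.873, 0.067); φ = arcsin(p_z) ≈ 3.85°, λ = atan2(p_y, p_x) ≈ 119.00°.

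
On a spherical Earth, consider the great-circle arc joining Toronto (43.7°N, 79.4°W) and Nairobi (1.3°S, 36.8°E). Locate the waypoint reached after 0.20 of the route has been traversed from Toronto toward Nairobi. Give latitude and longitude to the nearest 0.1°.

The haversine formula gives a central angle δ ≈ 1.912 rad (109.6°) between the endpoints.
Interpolate at f = 0.20 with slerp weights a = sin((1−f)δ)/sin δ ≈ 1.060, b = sin(fδ)/sin δ ≈ 0.396.
p = a·p₁ + b·p₂ ≈ (0.458, -0.516, 0.724); φ = arcsin(p_z) ≈ 46.35°, λ = atan2(p_y, p_x) ≈ -48.42°.

≈ (46.4°N, 48.4°W)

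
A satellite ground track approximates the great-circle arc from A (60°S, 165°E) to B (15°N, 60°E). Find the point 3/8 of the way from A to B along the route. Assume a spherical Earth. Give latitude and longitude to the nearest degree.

≈ (43°S, 101°E)

The haversine formula gives a central angle δ ≈ 1.927 rad (110.4°) between the endpoints.
Interpolate at f = 3/8 with slerp weights a = sin((1−f)δ)/sin δ ≈ 0.996, b = sin(fδ)/sin δ ≈ 0.706.
p = a·p₁ + b·p₂ ≈ (-0.140, 0.719, -0.680); φ = arcsin(p_z) ≈ -42.86°, λ = atan2(p_y, p_x) ≈ 101.04°.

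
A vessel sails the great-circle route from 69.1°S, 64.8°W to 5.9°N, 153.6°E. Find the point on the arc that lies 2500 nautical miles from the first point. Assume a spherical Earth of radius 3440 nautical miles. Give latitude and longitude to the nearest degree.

≈ 61°S, 179°W

From cos δ = sin φ₁ sin φ₂ + cos φ₁ cos φ₂ cos Δλ, the central angle is δ ≈ 1.954 rad (112.0°). The total great-circle distance is δ·R ≈ 1.954 × 3440 ≈ 6723 nmi, so the target fraction is f = 2500/6723 ≈ 0.372.
Interpolate at f ≈ 0.372 with slerp weights a = sin((1−f)δ)/sin δ ≈ 1.015, b = sin(fδ)/sin δ ≈ 0.716.
p = a·p₁ + b·p₂ ≈ (-0.484, -0.011, -0.875); φ = arcsin(p_z) ≈ -61.04°, λ = atan2(p_y, p_x) ≈ -178.71°.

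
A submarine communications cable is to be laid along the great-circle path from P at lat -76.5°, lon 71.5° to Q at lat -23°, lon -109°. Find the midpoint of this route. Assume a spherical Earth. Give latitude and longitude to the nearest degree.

≈ lat -63°, lon -109°

The haversine formula gives a central angle δ ≈ 1.405 rad (80.5°) between the endpoints.
Interpolate at f = 1/2 with slerp weights a = sin((1−f)δ)/sin δ ≈ 0.655, b = sin(fδ)/sin δ ≈ 0.655.
p = a·p₁ + b·p₂ ≈ (-0.148, -0.425, -0.893); φ = arcsin(p_z) ≈ -63.25°, λ = atan2(p_y, p_x) ≈ -109.17°.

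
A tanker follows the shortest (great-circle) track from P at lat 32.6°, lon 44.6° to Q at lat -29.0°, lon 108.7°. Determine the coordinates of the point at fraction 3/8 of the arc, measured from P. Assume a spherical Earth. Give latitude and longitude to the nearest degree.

≈ lat 10°, lon 70°

The haversine formula gives a central angle δ ≈ 1.510 rad (86.5°) between the endpoints.
Interpolate at f = 3/8 with slerp weights a = sin((1−f)δ)/sin δ ≈ 0.811, b = sin(fδ)/sin δ ≈ 0.537.
p = a·p₁ + b·p₂ ≈ (0.336, 0.925, 0.177); φ = arcsin(p_z) ≈ 10.17°, λ = atan2(p_y, p_x) ≈ 70.04°.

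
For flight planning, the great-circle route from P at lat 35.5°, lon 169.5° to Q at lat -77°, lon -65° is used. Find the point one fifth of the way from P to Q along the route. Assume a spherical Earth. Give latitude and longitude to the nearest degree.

The haversine formula gives a central angle δ ≈ 2.308 rad (132.2°) between the endpoints.
Interpolate at f = 1/5 with slerp weights a = sin((1−f)δ)/sin δ ≈ 1.300, b = sin(fδ)/sin δ ≈ 0.602.
p = a·p₁ + b·p₂ ≈ (-0.983, 0.070, 0.169); φ = arcsin(p_z) ≈ 9.71°, λ = atan2(p_y, p_x) ≈ 175.92°.

≈ lat 10°, lon 176°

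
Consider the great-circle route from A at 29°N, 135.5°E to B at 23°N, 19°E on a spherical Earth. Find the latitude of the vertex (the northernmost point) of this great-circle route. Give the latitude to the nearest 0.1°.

≈ 43.0°N

The great circle lies in the plane with unit normal n̂ = (p₁ × p₂)/|p₁ × p₂|.
Here n̂_z ≈ -0.731; the vertex latitude is φ_max = arccos|n̂_z| ≈ 43.0°.
Check via Clairaut: cos φ_max = |cos φ₁| · sin C = cos(29.0°)·sin(56.7°) ≈ 0.731, again giving ≈ 43.0°.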